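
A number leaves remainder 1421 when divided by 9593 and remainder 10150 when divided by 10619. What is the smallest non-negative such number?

Write x = 1421 + 9593·k. Then 9593·k ≡ 10150 − 1421 ≡ 8729 (mod 10619).
Need 9593⁻¹ mod 10619. Extended Euclid on (10619, 9593):
10619 = 1×9593 + 1026
9593 = 9×1026 + 359
1026 = 2×359 + 308
359 = 1×308 + 51
308 = 6×51 + 2
51 = 25×2 + 1
2 = 2×1 + 0
Back-substitute:
1 = 51 − 25·2
1 = −25·308 + 151·51
1 = 151·359 − 176·308
1 = −176·1026 + 503·359
1 = 503·9593 − 4703·1026
1 = −4703·10619 + 5206·9593
9593⁻¹ ≡ 5206 (mod 10619), so k ≡ 5206·8729 ≡ 4473 (mod 10619).
x = 1421 + 9593·4473 = 42910910.

42910910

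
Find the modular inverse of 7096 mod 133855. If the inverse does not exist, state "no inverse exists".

gcd(133855, 7096) by repeated division:
133855 = 18*7096 + 6127
7096 = 1*6127 + 969
6127 = 6*969 + 313
969 = 3*313 + 30
313 = 10*30 + 13
30 = 2*13 + 4
13 = 3*4 + 1
4 = 4*1 + 0
Since gcd(7096, 133855) = 1, back-substitute to write 1 as a combination:
1 = 13 − 3·4
1 = −3·30 + 7·13
1 = 7·313 − 73·30
1 = −73·969 + 226·313
1 = 226·6127 − 1429·969
1 = −1429·7096 + 1655·6127
1 = 1655·133855 − 31219·7096
So 7096·(-31219) ≡ 1 (mod 133855), and -31219 ≡ 102636 (mod 133855).

102636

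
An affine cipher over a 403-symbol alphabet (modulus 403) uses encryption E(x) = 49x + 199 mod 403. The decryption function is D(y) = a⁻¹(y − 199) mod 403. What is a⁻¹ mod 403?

329

Extended Euclidean algorithm:
403 = 8*49 + 11
49 = 4*11 + 5
11 = 2*5 + 1
5 = 5*1 + 0
Since gcd(49, 403) = 1, back-substitute to write 1 as a combination:
1 = 11 − 2·5
1 = −2·49 + 9·11
1 = 9·403 − 74·49
Hence 49⁻¹ ≡ -74 ≡ 329 (mod 403).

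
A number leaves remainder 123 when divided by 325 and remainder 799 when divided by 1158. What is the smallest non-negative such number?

91123

Write x = 123 + 325·k. Then 325·k ≡ 799 − 123 ≡ 676 (mod 1158).
Need 325⁻¹ mod 1158. Extended Euclid on (1158, 325):
1158 = 3×325 + 183
325 = 1×183 + 142
183 = 1×142 + 41
142 = 3×41 + 19
41 = 2×19 + 3
19 = 6×3 + 1
3 = 3×1 + 0
Back-substitute:
1 = 19 − 6·3
1 = −6·41 + 13·19
1 = 13·142 − 45·41
1 = −45·183 + 58·142
1 = 58·325 − 103·183
1 = −103·1158 + 367·325
325⁻¹ ≡ 367 (mod 1158), so k ≡ 367·676 ≡ 280 (mod 1158).
x = 123 + 325·280 = 91123.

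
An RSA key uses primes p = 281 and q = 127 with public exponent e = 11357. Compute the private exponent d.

φ(n) = (p−1)(q−1) = 280·126 = 35280.
Need d with 11357·d ≡ 1 (mod 35280). Apply the extended Euclidean algorithm:
35280 = 3×11357 + 1209
11357 = 9×1209 + 476
1209 = 2×476 + 257
476 = 1×257 + 219
257 = 1×219 + 38
219 = 5×38 + 29
38 = 1×29 + 9
29 = 3×9 + 2
9 = 4×2 + 1
2 = 2×1 + 0
Back-substitute:
1 = 9 − 4·2
1 = −4·29 + 13·9
1 = 13·38 − 17·29
1 = −17·219 + 98·38
1 = 98·257 − 115·219
1 = −115·476 + 213·257
1 = 213·1209 − 541·476
1 = −541·11357 + 5082·1209
1 = 5082·35280 − 15787·11357
So 11357·(-15787) ≡ 1 (mod 35280), hence d ≡ -15787 ≡ 19493 (mod 35280).

19493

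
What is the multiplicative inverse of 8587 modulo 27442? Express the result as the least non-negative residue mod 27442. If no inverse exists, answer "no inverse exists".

Extended Euclidean algorithm:
27442 = 3·8587 + 1681
8587 = 5·1681 + 182
1681 = 9·182 + 43
182 = 4·43 + 10
43 = 4·10 + 3
10 = 3·3 + 1
3 = 3·1 + 0
gcd = 1, so the inverse exists. Back-substitute:
1 = 10 − 3·3
1 = −3·43 + 13·10
1 = 13·182 − 55·43
1 = −55·1681 + 508·182
1 = 508·8587 − 2595·1681
1 = −2595·27442 + 8293·8587
So 8587·8293 ≡ 1 (mod 27442).

8293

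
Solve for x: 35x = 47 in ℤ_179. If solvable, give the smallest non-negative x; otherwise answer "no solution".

165

First find gcd(35, 179):
179 = 5*35 + 4
35 = 8*4 + 3
4 = 1*3 + 1
3 = 3*1 + 0
gcd = 1, so a unique solution mod 179 exists.
Back-substitute for the Bézout coefficients:
1 = 4 − 3
1 = −35 + 9·4
1 = 9·179 − 46·35
So 35·(-46) ≡ 1 (mod 179), giving 35⁻¹ ≡ 133.
x ≡ 35⁻¹·47 ≡ 133·47 ≡ 165 (mod 179).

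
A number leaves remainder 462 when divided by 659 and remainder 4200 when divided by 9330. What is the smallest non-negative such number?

4753170

Write x = 462 + 659·k. Then 659·k ≡ 4200 − 462 ≡ 3738 (mod 9330).
Need 659⁻¹ mod 9330. Extended Euclid on (9330, 659):
9330 = 14×659 + 104
659 = 6×104 + 35
104 = 2×35 + 34
35 = 1×34 + 1
34 = 34×1 + 0
Back-substitute:
1 = 35 − 34
1 = −104 + 3·35
1 = 3·659 − 19·104
1 = −19·9330 + 269·659
659⁻¹ ≡ 269 (mod 9330), so k ≡ 269·3738 ≡ 7212 (mod 9330).
x = 462 + 659·7212 = 4753170.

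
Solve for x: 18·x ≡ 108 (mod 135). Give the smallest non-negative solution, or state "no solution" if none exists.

First find gcd(18, 135):
135 = 7·18 + 9
18 = 2·9 + 0
gcd = 9 and 9 | 108, so solutions exist. Divide through by 9: 2x ≡ 12 (mod 15).
Now find 2⁻¹ mod 15:
15 = 7·2 + 1
2 = 2·1 + 0
Back-substitute:
1 = 15 − 7·2
So 2·(-7) ≡ 1 (mod 15), i.e. 2⁻¹ ≡ 8.
Then x ≡ 8·12 ≡ 6 (mod 15); the smallest non-negative solution is x = 6.

6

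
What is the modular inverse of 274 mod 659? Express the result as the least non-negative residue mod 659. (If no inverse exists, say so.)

469

Extended Euclidean algorithm:
659 = 2·274 + 111
274 = 2·111 + 52
111 = 2·52 + 7
52 = 7·7 + 3
7 = 2·3 + 1
3 = 3·1 + 0
Since gcd(274, 659) = 1, back-substitute to write 1 as a combination:
1 = 7 − 2·3
1 = −2·52 + 15·7
1 = 15·111 − 32·52
1 = −32·274 + 79·111
1 = 79·659 − 190·274
Thus 274·(-190) ≡ 1 (mod 659); reducing, -190 mod 659 = 469.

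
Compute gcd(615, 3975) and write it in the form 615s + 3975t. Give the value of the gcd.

Repeated division:
3975 = 6×615 + 285
615 = 2×285 + 45
285 = 6×45 + 15
45 = 3×15 + 0
gcd(615, 3975) = 15.
Working backward:
15 = 285 − 6·45
15 = −6·615 + 13·285
15 = 13·3975 − 84·615
So 15 = (13)·3975 + (-84)·615.

15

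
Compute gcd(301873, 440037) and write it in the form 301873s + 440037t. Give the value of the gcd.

13

Repeated division:
440037 = 1×301873 + 138164
301873 = 2×138164 + 25545
138164 = 5×25545 + 10439
25545 = 2×10439 + 4667
10439 = 2×4667 + 1105
4667 = 4×1105 + 247
1105 = 4×247 + 117
247 = 2×117 + 13
117 = 9×13 + 0
gcd(301873, 440037) = 13.
Back-substituting:
13 = 247 − 2·117
13 = −2·1105 + 9·247
13 = 9·4667 − 38·1105
13 = −38·10439 + 85·4667
13 = 85·25545 − 208·10439
13 = −208·138164 + 1125·25545
13 = 1125·301873 − 2458·138164
13 = −2458·440037 + 3583·301873
So 13 = (-2458)·440037 + (3583)·301873.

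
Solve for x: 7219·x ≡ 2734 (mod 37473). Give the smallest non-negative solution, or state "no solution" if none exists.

22996

First find gcd(7219, 37473):
37473 = 5*7219 + 1378
7219 = 5*1378 + 329
1378 = 4*329 + 62
329 = 5*62 + 19
62 = 3*19 + 5
19 = 3*5 + 4
5 = 1*4 + 1
4 = 4*1 + 0
gcd = 1, so a unique solution mod 37473 exists.
Back-substitute for the Bézout coefficients:
1 = 5 − 4
1 = −19 + 4·5
1 = 4·62 − 13·19
1 = −13·329 + 69·62
1 = 69·1378 − 289·329
1 = −289·7219 + 1514·1378
1 = 1514·37473 − 7859·7219
So 7219·(-7859) ≡ 1 (mod 37473), giving 7219⁻¹ ≡ 29614.
x ≡ 7219⁻¹·2734 ≡ 29614·2734 ≡ 22996 (mod 37473).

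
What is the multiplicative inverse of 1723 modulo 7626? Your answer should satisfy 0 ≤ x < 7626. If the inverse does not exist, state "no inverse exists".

Run Euclid on (7626, 1723):
7626 = 4×1723 + 734
1723 = 2×734 + 255
734 = 2×255 + 224
255 = 1×224 + 31
224 = 7×31 + 7
31 = 4×7 + 3
7 = 2×3 + 1
3 = 3×1 + 0
Since gcd(1723, 7626) = 1, back-substitute to write 1 as a combination:
1 = 7 − 2·3
1 = −2·31 + 9·7
1 = 9·224 − 65·31
1 = −65·255 + 74·224
1 = 74·734 − 213·255
1 = −213·1723 + 500·734
1 = 500·7626 − 2213·1723
So 1723·(-2213) ≡ 1 (mod 7626), and -2213 ≡ 5413 (mod 7626).

5413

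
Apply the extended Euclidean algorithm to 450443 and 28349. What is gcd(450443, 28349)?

Euclidean algorithm:
450443 = 15×28349 + 25208
28349 = 1×25208 + 3141
25208 = 8×3141 + 80
3141 = 39×80 + 21
80 = 3×21 + 17
21 = 1×17 + 4
17 = 4×4 + 1
4 = 4×1 + 0
gcd(450443, 28349) = 1.
Working backward:
1 = 17 − 4·4
1 = −4·21 + 5·17
1 = 5·80 − 19·21
1 = −19·3141 + 746·80
1 = 746·25208 − 5987·3141
1 = −5987·28349 + 6733·25208
1 = 6733·450443 − 106982·28349
So 1 = (6733)·450443 + (-106982)·28349.

1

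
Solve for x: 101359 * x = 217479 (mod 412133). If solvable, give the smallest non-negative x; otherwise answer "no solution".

First find gcd(101359, 412133):
412133 = 4·101359 + 6697
101359 = 15·6697 + 904
6697 = 7·904 + 369
904 = 2·369 + 166
369 = 2·166 + 37
166 = 4·37 + 18
37 = 2·18 + 1
18 = 18·1 + 0
gcd = 1, so a unique solution mod 412133 exists.
Back-substitute for the Bézout coefficients:
1 = 37 − 2·18
1 = −2·166 + 9·37
1 = 9·369 − 20·166
1 = −20·904 + 49·369
1 = 49·6697 − 363·904
1 = −363·101359 + 5494·6697
1 = 5494·412133 − 22339·101359
So 101359·(-22339) ≡ 1 (mod 412133), giving 101359⁻¹ ≡ 389794.
x ≡ 101359⁻¹·217479 ≡ 389794·217479 ≡ 372556 (mod 412133).

372556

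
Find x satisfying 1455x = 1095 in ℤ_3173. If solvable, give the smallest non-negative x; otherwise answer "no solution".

426

First find gcd(1455, 3173):
3173 = 2*1455 + 263
1455 = 5*263 + 140
263 = 1*140 + 123
140 = 1*123 + 17
123 = 7*17 + 4
17 = 4*4 + 1
4 = 4*1 + 0
gcd = 1, so a unique solution mod 3173 exists.
Back-substitute for the Bézout coefficients:
1 = 17 − 4·4
1 = −4·123 + 29·17
1 = 29·140 − 33·123
1 = −33·263 + 62·140
1 = 62·1455 − 343·263
1 = −343·3173 + 748·1455
So 1455·(748) ≡ 1 (mod 3173), giving 1455⁻¹ ≡ 748.
x ≡ 1455⁻¹·1095 ≡ 748·1095 ≡ 426 (mod 3173).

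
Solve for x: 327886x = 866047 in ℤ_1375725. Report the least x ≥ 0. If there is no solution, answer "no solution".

First find gcd(327886, 1375725):
1375725 = 4·327886 + 64181
327886 = 5·64181 + 6981
64181 = 9·6981 + 1352
6981 = 5·1352 + 221
1352 = 6·221 + 26
221 = 8·26 + 13
26 = 2·13 + 0
gcd = 13 and 13 | 866047, so solutions exist. Divide through by 13: 25222x ≡ 66619 (mod 105825).
Now find 25222⁻¹ mod 105825:
105825 = 4*25222 + 4937
25222 = 5*4937 + 537
4937 = 9*537 + 104
537 = 5*104 + 17
104 = 6*17 + 2
17 = 8*2 + 1
2 = 2*1 + 0
Back-substitute:
1 = 17 − 8·2
1 = −8·104 + 49·17
1 = 49·537 − 253·104
1 = −253·4937 + 2326·537
1 = 2326·25222 − 11883·4937
1 = −11883·105825 + 49858·25222
So 25222⁻¹ ≡ 49858 (mod 105825).
Then x ≡ 49858·66619 ≡ 66652 (mod 105825); the smallest non-negative solution is x = 66652.

66652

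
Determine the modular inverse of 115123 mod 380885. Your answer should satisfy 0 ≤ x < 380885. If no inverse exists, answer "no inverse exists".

Run Euclid on (380885, 115123):
380885 = 3*115123 + 35516
115123 = 3*35516 + 8575
35516 = 4*8575 + 1216
8575 = 7*1216 + 63
1216 = 19*63 + 19
63 = 3*19 + 6
19 = 3*6 + 1
6 = 6*1 + 0
gcd = 1, so the inverse exists. Back-substitute:
1 = 19 − 3·6
1 = −3·63 + 10·19
1 = 10·1216 − 193·63
1 = −193·8575 + 1361·1216
1 = 1361·35516 − 5637·8575
1 = −5637·115123 + 18272·35516
1 = 18272·380885 − 60453·115123
So 115123·(-60453) ≡ 1 (mod 380885), and -60453 ≡ 320432 (mod 380885).

320432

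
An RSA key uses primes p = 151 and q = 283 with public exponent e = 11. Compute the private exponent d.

7691

φ(n) = (p−1)(q−1) = 150·282 = 42300.
Need d with 11·d ≡ 1 (mod 42300). Apply the extended Euclidean algorithm:
42300 = 3845×11 + 5
11 = 2×5 + 1
5 = 5×1 + 0
Back-substitute:
1 = 11 − 2·5
1 = −2·42300 + 7691·11
So 11·7691 ≡ 1 (mod 42300), hence d = 7691.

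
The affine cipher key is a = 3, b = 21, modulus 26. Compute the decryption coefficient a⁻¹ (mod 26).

Extended Euclidean algorithm:
26 = 8*3 + 2
3 = 1*2 + 1
2 = 2*1 + 0
gcd = 1, so the inverse exists. Back-substitute:
1 = 3 − 2
1 = −26 + 9·3
So 3·9 ≡ 1 (mod 26).

9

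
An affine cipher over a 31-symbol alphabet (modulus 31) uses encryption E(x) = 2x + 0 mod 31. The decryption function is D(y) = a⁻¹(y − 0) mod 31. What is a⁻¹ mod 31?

16

Run Euclid on (31, 2):
31 = 15·2 + 1
2 = 2·1 + 0
The gcd is 1. Working backward:
1 = 31 − 15·2
Hence 2⁻¹ ≡ -15 ≡ 16 (mod 31).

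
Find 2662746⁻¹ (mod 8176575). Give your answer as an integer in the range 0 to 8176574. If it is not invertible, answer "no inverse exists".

Euclidean algorithm on 8176575, 2662746:
8176575 = 3·2662746 + 188337
2662746 = 14·188337 + 26028
188337 = 7·26028 + 6141
26028 = 4·6141 + 1464
6141 = 4·1464 + 285
1464 = 5·285 + 39
285 = 7·39 + 12
39 = 3·12 + 3
12 = 4·3 + 0
The gcd is 3, not 1, hence no inverse exists.

no inverse exists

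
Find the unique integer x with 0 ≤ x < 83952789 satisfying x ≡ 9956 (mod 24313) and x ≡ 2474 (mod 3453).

57850583

Write x = 9956 + 24313·k. Then 24313·k ≡ 2474 − 9956 ≡ 2877 (mod 3453).
Need 24313⁻¹ mod 3453. Extended Euclid on (3453, 142):
3453 = 24*142 + 45
142 = 3*45 + 7
45 = 6*7 + 3
7 = 2*3 + 1
3 = 3*1 + 0
Back-substitute:
1 = 7 − 2·3
1 = −2·45 + 13·7
1 = 13·142 − 41·45
1 = −41·3453 + 997·142
24313⁻¹ ≡ 997 (mod 3453), so k ≡ 997·2877 ≡ 2379 (mod 3453).
x = 9956 + 24313·2379 = 57850583.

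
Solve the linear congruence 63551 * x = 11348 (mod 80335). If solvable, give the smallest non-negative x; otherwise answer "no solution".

First find gcd(63551, 80335):
80335 = 1·63551 + 16784
63551 = 3·16784 + 13199
16784 = 1·13199 + 3585
13199 = 3·3585 + 2444
3585 = 1·2444 + 1141
2444 = 2·1141 + 162
1141 = 7·162 + 7
162 = 23·7 + 1
7 = 7·1 + 0
gcd = 1, so a unique solution mod 80335 exists.
Back-substitute for the Bézout coefficients:
1 = 162 − 23·7
1 = −23·1141 + 162·162
1 = 162·2444 − 347·1141
1 = −347·3585 + 509·2444
1 = 509·13199 − 1874·3585
1 = −1874·16784 + 2383·13199
1 = 2383·63551 − 9023·16784
1 = −9023·80335 + 11406·63551
So 63551·(11406) ≡ 1 (mod 80335), giving 63551⁻¹ ≡ 11406.
x ≡ 63551⁻¹·11348 ≡ 11406·11348 ≡ 15603 (mod 80335).

15603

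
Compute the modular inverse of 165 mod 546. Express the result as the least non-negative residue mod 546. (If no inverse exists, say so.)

Euclidean algorithm on 546, 165:
546 = 3×165 + 51
165 = 3×51 + 12
51 = 4×12 + 3
12 = 4×3 + 0
The gcd is 3, not 1, hence no inverse exists.

no inverse exists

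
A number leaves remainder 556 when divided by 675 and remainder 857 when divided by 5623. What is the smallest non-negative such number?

Write x = 556 + 675·k. Then 675·k ≡ 857 − 556 ≡ 301 (mod 5623).
Need 675⁻¹ mod 5623. Extended Euclid on (5623, 675):
5623 = 8×675 + 223
675 = 3×223 + 6
223 = 37×6 + 1
6 = 6×1 + 0
Back-substitute:
1 = 223 − 37·6
1 = −37·675 + 112·223
1 = 112·5623 − 933·675
675⁻¹ ≡ 4690 (mod 5623), so k ≡ 4690·301 ≡ 317 (mod 5623).
x = 556 + 675·317 = 214531.

214531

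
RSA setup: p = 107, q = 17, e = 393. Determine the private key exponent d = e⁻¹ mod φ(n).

φ(n) = (p−1)(q−1) = 106·16 = 1696.
Need d with 393·d ≡ 1 (mod 1696). Apply the extended Euclidean algorithm:
1696 = 4*393 + 124
393 = 3*124 + 21
124 = 5*21 + 19
21 = 1*19 + 2
19 = 9*2 + 1
2 = 2*1 + 0
Back-substitute:
1 = 19 − 9·2
1 = −9·21 + 10·19
1 = 10·124 − 59·21
1 = −59·393 + 187·124
1 = 187·1696 − 807·393
So 393·(-807) ≡ 1 (mod 1696), hence d ≡ -807 ≡ 889 (mod 1696).

889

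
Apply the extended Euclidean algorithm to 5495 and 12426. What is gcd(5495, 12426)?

1

Repeated division:
12426 = 2·5495 + 1436
5495 = 3·1436 + 1187
1436 = 1·1187 + 249
1187 = 4·249 + 191
249 = 1·191 + 58
191 = 3·58 + 17
58 = 3·17 + 7
17 = 2·7 + 3
7 = 2·3 + 1
3 = 3·1 + 0
gcd(5495, 12426) = 1.
Back-substituting:
1 = 7 − 2·3
1 = −2·17 + 5·7
1 = 5·58 − 17·17
1 = −17·191 + 56·58
1 = 56·249 − 73·191
1 = −73·1187 + 348·249
1 = 348·1436 − 421·1187
1 = −421·5495 + 1611·1436
1 = 1611·12426 − 3643·5495
So 1 = (1611)·12426 + (-3643)·5495.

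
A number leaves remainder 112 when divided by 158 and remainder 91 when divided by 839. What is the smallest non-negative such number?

Write x = 112 + 158·k. Then 158·k ≡ 91 − 112 ≡ 818 (mod 839).
Need 158⁻¹ mod 839. Extended Euclid on (839, 158):
839 = 5×158 + 49
158 = 3×49 + 11
49 = 4×11 + 5
11 = 2×5 + 1
5 = 5×1 + 0
Back-substitute:
1 = 11 − 2·5
1 = −2·49 + 9·11
1 = 9·158 − 29·49
1 = −29·839 + 154·158
158⁻¹ ≡ 154 (mod 839), so k ≡ 154·818 ≡ 122 (mod 839).
x = 112 + 158·122 = 19388.

19388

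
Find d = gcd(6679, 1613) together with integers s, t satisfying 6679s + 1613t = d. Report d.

Euclidean algorithm:
6679 = 4·1613 + 227
1613 = 7·227 + 24
227 = 9·24 + 11
24 = 2·11 + 2
11 = 5·2 + 1
2 = 2·1 + 0
gcd(6679, 1613) = 1.
Express as a combination:
1 = 11 − 5·2
1 = −5·24 + 11·11
1 = 11·227 − 104·24
1 = −104·1613 + 739·227
1 = 739·6679 − 3060·1613
So 1 = (739)·6679 + (-3060)·1613.

1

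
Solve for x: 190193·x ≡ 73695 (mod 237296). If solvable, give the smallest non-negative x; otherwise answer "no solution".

148367

First find gcd(190193, 237296):
237296 = 1*190193 + 47103
190193 = 4*47103 + 1781
47103 = 26*1781 + 797
1781 = 2*797 + 187
797 = 4*187 + 49
187 = 3*49 + 40
49 = 1*40 + 9
40 = 4*9 + 4
9 = 2*4 + 1
4 = 4*1 + 0
gcd = 1, so a unique solution mod 237296 exists.
Back-substitute for the Bézout coefficients:
1 = 9 − 2·4
1 = −2·40 + 9·9
1 = 9·49 − 11·40
1 = −11·187 + 42·49
1 = 42·797 − 179·187
1 = −179·1781 + 400·797
1 = 400·47103 − 10579·1781
1 = −10579·190193 + 42716·47103
1 = 42716·237296 − 53295·190193
So 190193·(-53295) ≡ 1 (mod 237296), giving 190193⁻¹ ≡ 184001.
x ≡ 190193⁻¹·73695 ≡ 184001·73695 ≡ 148367 (mod 237296).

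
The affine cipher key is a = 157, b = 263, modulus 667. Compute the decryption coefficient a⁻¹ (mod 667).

gcd(667, 157) by repeated division:
667 = 4·157 + 39
157 = 4·39 + 1
39 = 39·1 + 0
Since gcd(157, 667) = 1, back-substitute to write 1 as a combination:
1 = 157 − 4·39
1 = −4·667 + 17·157
So 157·17 ≡ 1 (mod 667).

17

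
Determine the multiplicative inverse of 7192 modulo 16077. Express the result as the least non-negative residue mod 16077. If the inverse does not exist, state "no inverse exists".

12364

Extended Euclidean algorithm:
16077 = 2*7192 + 1693
7192 = 4*1693 + 420
1693 = 4*420 + 13
420 = 32*13 + 4
13 = 3*4 + 1
4 = 4*1 + 0
Since gcd(7192, 16077) = 1, back-substitute to write 1 as a combination:
1 = 13 − 3·4
1 = −3·420 + 97·13
1 = 97·1693 − 391·420
1 = −391·7192 + 1661·1693
1 = 1661·16077 − 3713·7192
Hence 7192⁻¹ ≡ -3713 ≡ 12364 (mod 16077).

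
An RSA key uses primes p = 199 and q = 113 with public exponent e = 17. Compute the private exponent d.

2609

φ(n) = (p−1)(q−1) = 198·112 = 22176.
Need d with 17·d ≡ 1 (mod 22176). Apply the extended Euclidean algorithm:
22176 = 1304×17 + 8
17 = 2×8 + 1
8 = 8×1 + 0
Back-substitute:
1 = 17 − 2·8
1 = −2·22176 + 2609·17
So 17·2609 ≡ 1 (mod 22176), hence d = 2609.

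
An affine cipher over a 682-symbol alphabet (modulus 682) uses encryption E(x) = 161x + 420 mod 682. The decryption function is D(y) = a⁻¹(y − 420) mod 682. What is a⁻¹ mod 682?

305

Extended Euclidean algorithm:
682 = 4*161 + 38
161 = 4*38 + 9
38 = 4*9 + 2
9 = 4*2 + 1
2 = 2*1 + 0
gcd = 1, so the inverse exists. Back-substitute:
1 = 9 − 4·2
1 = −4·38 + 17·9
1 = 17·161 − 72·38
1 = −72·682 + 305·161
So 161·305 ≡ 1 (mod 682).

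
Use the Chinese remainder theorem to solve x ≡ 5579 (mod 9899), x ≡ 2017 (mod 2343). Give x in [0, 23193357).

19259134

Write x = 5579 + 9899·k. Then 9899·k ≡ 2017 − 5579 ≡ 1124 (mod 2343).
Need 9899⁻¹ mod 2343. Extended Euclid on (2343, 527):
2343 = 4·527 + 235
527 = 2·235 + 57
235 = 4·57 + 7
57 = 8·7 + 1
7 = 7·1 + 0
Back-substitute:
1 = 57 − 8·7
1 = −8·235 + 33·57
1 = 33·527 − 74·235
1 = −74·2343 + 329·527
9899⁻¹ ≡ 329 (mod 2343), so k ≡ 329·1124 ≡ 1945 (mod 2343).
x = 5579 + 9899·1945 = 19259134.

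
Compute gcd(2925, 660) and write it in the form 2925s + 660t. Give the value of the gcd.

15

Apply Euclid's algorithm to 2925 and 660:
2925 = 4×660 + 285
660 = 2×285 + 90
285 = 3×90 + 15
90 = 6×15 + 0
gcd(2925, 660) = 15.
Express as a combination:
15 = 285 − 3·90
15 = −3·660 + 7·285
15 = 7·2925 − 31·660
So 15 = (7)·2925 + (-31)·660.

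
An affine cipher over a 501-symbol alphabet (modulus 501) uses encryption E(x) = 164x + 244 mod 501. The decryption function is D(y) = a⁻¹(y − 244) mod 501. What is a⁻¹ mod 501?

278

gcd(501, 164) by repeated division:
501 = 3×164 + 9
164 = 18×9 + 2
9 = 4×2 + 1
2 = 2×1 + 0
Since gcd(164, 501) = 1, back-substitute to write 1 as a combination:
1 = 9 − 4·2
1 = −4·164 + 73·9
1 = 73·501 − 223·164
Thus 164·(-223) ≡ 1 (mod 501); reducing, -223 mod 501 = 278.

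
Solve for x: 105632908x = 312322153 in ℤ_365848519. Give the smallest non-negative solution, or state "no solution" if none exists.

247943743

First find gcd(105632908, 365848519):
365848519 = 3×105632908 + 48949795
105632908 = 2×48949795 + 7733318
48949795 = 6×7733318 + 2549887
7733318 = 3×2549887 + 83657
2549887 = 30×83657 + 40177
83657 = 2×40177 + 3303
40177 = 12×3303 + 541
3303 = 6×541 + 57
541 = 9×57 + 28
57 = 2×28 + 1
28 = 28×1 + 0
gcd = 1, so a unique solution mod 365848519 exists.
Back-substitute for the Bézout coefficients:
1 = 57 − 2·28
1 = −2·541 + 19·57
1 = 19·3303 − 116·541
1 = −116·40177 + 1411·3303
1 = 1411·83657 − 2938·40177
1 = −2938·2549887 + 89551·83657
1 = 89551·7733318 − 271591·2549887
1 = −271591·48949795 + 1719097·7733318
1 = 1719097·105632908 − 3709785·48949795
1 = −3709785·365848519 + 12848452·105632908
So 105632908·(12848452) ≡ 1 (mod 365848519), giving 105632908⁻¹ ≡ 12848452.
x ≡ 105632908⁻¹·312322153 ≡ 12848452·312322153 ≡ 247943743 (mod 365848519).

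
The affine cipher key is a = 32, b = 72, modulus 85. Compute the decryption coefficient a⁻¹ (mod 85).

gcd(85, 32) by repeated division:
85 = 2×32 + 21
32 = 1×21 + 11
21 = 1×11 + 10
11 = 1×10 + 1
10 = 10×1 + 0
Since gcd(32, 85) = 1, back-substitute to write 1 as a combination:
1 = 11 − 10
1 = −21 + 2·11
1 = 2·32 − 3·21
1 = −3·85 + 8·32
So 32·8 ≡ 1 (mod 85).

8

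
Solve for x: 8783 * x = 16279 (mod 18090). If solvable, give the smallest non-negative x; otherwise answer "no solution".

First find gcd(8783, 18090):
18090 = 2·8783 + 524
8783 = 16·524 + 399
524 = 1·399 + 125
399 = 3·125 + 24
125 = 5·24 + 5
24 = 4·5 + 4
5 = 1·4 + 1
4 = 4·1 + 0
gcd = 1, so a unique solution mod 18090 exists.
Back-substitute for the Bézout coefficients:
1 = 5 − 4
1 = −24 + 5·5
1 = 5·125 − 26·24
1 = −26·399 + 83·125
1 = 83·524 − 109·399
1 = −109·8783 + 1827·524
1 = 1827·18090 − 3763·8783
So 8783·(-3763) ≡ 1 (mod 18090), giving 8783⁻¹ ≡ 14327.
x ≡ 8783⁻¹·16279 ≡ 14327·16279 ≡ 12953 (mod 18090).

12953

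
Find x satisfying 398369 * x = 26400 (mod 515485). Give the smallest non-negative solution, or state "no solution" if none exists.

First find gcd(398369, 515485):
515485 = 1*398369 + 117116
398369 = 3*117116 + 47021
117116 = 2*47021 + 23074
47021 = 2*23074 + 873
23074 = 26*873 + 376
873 = 2*376 + 121
376 = 3*121 + 13
121 = 9*13 + 4
13 = 3*4 + 1
4 = 4*1 + 0
gcd = 1, so a unique solution mod 515485 exists.
Back-substitute for the Bézout coefficients:
1 = 13 − 3·4
1 = −3·121 + 28·13
1 = 28·376 − 87·121
1 = −87·873 + 202·376
1 = 202·23074 − 5339·873
1 = −5339·47021 + 10880·23074
1 = 10880·117116 − 27099·47021
1 = −27099·398369 + 92177·117116
1 = 92177·515485 − 119276·398369
So 398369·(-119276) ≡ 1 (mod 515485), giving 398369⁻¹ ≡ 396209.
x ≡ 398369⁻¹·26400 ≡ 396209·26400 ≡ 211465 (mod 515485).

211465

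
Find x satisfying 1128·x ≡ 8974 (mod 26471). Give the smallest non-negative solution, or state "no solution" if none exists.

First find gcd(1128, 26471):
26471 = 23×1128 + 527
1128 = 2×527 + 74
527 = 7×74 + 9
74 = 8×9 + 2
9 = 4×2 + 1
2 = 2×1 + 0
gcd = 1, so a unique solution mod 26471 exists.
Back-substitute for the Bézout coefficients:
1 = 9 − 4·2
1 = −4·74 + 33·9
1 = 33·527 − 235·74
1 = −235·1128 + 503·527
1 = 503·26471 − 11804·1128
So 1128·(-11804) ≡ 1 (mod 26471), giving 1128⁻¹ ≡ 14667.
x ≡ 1128⁻¹·8974 ≡ 14667·8974 ≡ 7846 (mod 26471).

7846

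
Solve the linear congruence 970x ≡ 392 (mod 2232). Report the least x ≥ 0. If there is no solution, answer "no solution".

First find gcd(970, 2232):
2232 = 2·970 + 292
970 = 3·292 + 94
292 = 3·94 + 10
94 = 9·10 + 4
10 = 2·4 + 2
4 = 2·2 + 0
gcd = 2 and 2 | 392, so solutions exist. Divide through by 2: 485x ≡ 196 (mod 1116).
Now find 485⁻¹ mod 1116:
1116 = 2*485 + 146
485 = 3*146 + 47
146 = 3*47 + 5
47 = 9*5 + 2
5 = 2*2 + 1
2 = 2*1 + 0
Back-substitute:
1 = 5 − 2·2
1 = −2·47 + 19·5
1 = 19·146 − 59·47
1 = −59·485 + 196·146
1 = 196·1116 − 451·485
So 485·(-451) ≡ 1 (mod 1116), i.e. 485⁻¹ ≡ 665.
Then x ≡ 665·196 ≡ 884 (mod 1116); the smallest non-negative solution is x = 884.

884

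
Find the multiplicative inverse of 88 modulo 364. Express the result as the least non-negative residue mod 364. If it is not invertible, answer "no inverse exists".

no inverse exists

Euclidean algorithm on 364, 88:
364 = 4*88 + 12
88 = 7*12 + 4
12 = 3*4 + 0
The gcd is 4, not 1, hence no inverse exists.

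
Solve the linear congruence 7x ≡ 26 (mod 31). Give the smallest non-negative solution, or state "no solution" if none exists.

17

First find gcd(7, 31):
31 = 4·7 + 3
7 = 2·3 + 1
3 = 3·1 + 0
gcd = 1, so a unique solution mod 31 exists.
Back-substitute for the Bézout coefficients:
1 = 7 − 2·3
1 = −2·31 + 9·7
So 7·(9) ≡ 1 (mod 31), giving 7⁻¹ ≡ 9.
x ≡ 7⁻¹·26 ≡ 9·26 ≡ 17 (mod 31).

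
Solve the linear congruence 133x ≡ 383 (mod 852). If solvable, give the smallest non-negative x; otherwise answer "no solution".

First find gcd(133, 852):
852 = 6*133 + 54
133 = 2*54 + 25
54 = 2*25 + 4
25 = 6*4 + 1
4 = 4*1 + 0
gcd = 1, so a unique solution mod 852 exists.
Back-substitute for the Bézout coefficients:
1 = 25 − 6·4
1 = −6·54 + 13·25
1 = 13·133 − 32·54
1 = −32·852 + 205·133
So 133·(205) ≡ 1 (mod 852), giving 133⁻¹ ≡ 205.
x ≡ 133⁻¹·383 ≡ 205·383 ≡ 131 (mod 852).

131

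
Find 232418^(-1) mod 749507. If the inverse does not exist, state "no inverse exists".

Extended Euclidean algorithm:
749507 = 3×232418 + 52253
232418 = 4×52253 + 23406
52253 = 2×23406 + 5441
23406 = 4×5441 + 1642
5441 = 3×1642 + 515
1642 = 3×515 + 97
515 = 5×97 + 30
97 = 3×30 + 7
30 = 4×7 + 2
7 = 3×2 + 1
2 = 2×1 + 0
gcd = 1, so the inverse exists. Back-substitute:
1 = 7 − 3·2
1 = −3·30 + 13·7
1 = 13·97 − 42·30
1 = −42·515 + 223·97
1 = 223·1642 − 711·515
1 = −711·5441 + 2356·1642
1 = 2356·23406 − 10135·5441
1 = −10135·52253 + 22626·23406
1 = 22626·232418 − 100639·52253
1 = −100639·749507 + 324543·232418
So 232418·324543 ≡ 1 (mod 749507).

324543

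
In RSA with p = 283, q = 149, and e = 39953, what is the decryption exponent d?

7865

φ(n) = (p−1)(q−1) = 282·148 = 41736.
Need d with 39953·d ≡ 1 (mod 41736). Apply the extended Euclidean algorithm:
41736 = 1*39953 + 1783
39953 = 22*1783 + 727
1783 = 2*727 + 329
727 = 2*329 + 69
329 = 4*69 + 53
69 = 1*53 + 16
53 = 3*16 + 5
16 = 3*5 + 1
5 = 5*1 + 0
Back-substitute:
1 = 16 − 3·5
1 = −3·53 + 10·16
1 = 10·69 − 13·53
1 = −13·329 + 62·69
1 = 62·727 − 137·329
1 = −137·1783 + 336·727
1 = 336·39953 − 7529·1783
1 = −7529·41736 + 7865·39953
So 39953·7865 ≡ 1 (mod 41736), hence d = 7865.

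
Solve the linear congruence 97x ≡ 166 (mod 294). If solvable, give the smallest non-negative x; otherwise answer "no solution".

First find gcd(97, 294):
294 = 3×97 + 3
97 = 32×3 + 1
3 = 3×1 + 0
gcd = 1, so a unique solution mod 294 exists.
Back-substitute for the Bézout coefficients:
1 = 97 − 32·3
1 = −32·294 + 97·97
So 97·(97) ≡ 1 (mod 294), giving 97⁻¹ ≡ 97.
x ≡ 97⁻¹·166 ≡ 97·166 ≡ 226 (mod 294).

226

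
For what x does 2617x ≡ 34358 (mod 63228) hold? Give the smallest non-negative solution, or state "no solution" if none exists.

27242

First find gcd(2617, 63228):
63228 = 24*2617 + 420
2617 = 6*420 + 97
420 = 4*97 + 32
97 = 3*32 + 1
32 = 32*1 + 0
gcd = 1, so a unique solution mod 63228 exists.
Back-substitute for the Bézout coefficients:
1 = 97 − 3·32
1 = −3·420 + 13·97
1 = 13·2617 − 81·420
1 = −81·63228 + 1957·2617
So 2617·(1957) ≡ 1 (mod 63228), giving 2617⁻¹ ≡ 1957.
x ≡ 2617⁻¹·34358 ≡ 1957·34358 ≡ 27242 (mod 63228).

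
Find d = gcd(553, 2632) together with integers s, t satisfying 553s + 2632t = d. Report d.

7

Apply Euclid's algorithm to 2632 and 553:
2632 = 4*553 + 420
553 = 1*420 + 133
420 = 3*133 + 21
133 = 6*21 + 7
21 = 3*7 + 0
gcd(553, 2632) = 7.
Express as a combination:
7 = 133 − 6·21
7 = −6·420 + 19·133
7 = 19·553 − 25·420
7 = −25·2632 + 119·553
So 7 = (-25)·2632 + (119)·553.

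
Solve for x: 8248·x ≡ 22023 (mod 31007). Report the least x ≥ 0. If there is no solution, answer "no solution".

15337

First find gcd(8248, 31007):
31007 = 3×8248 + 6263
8248 = 1×6263 + 1985
6263 = 3×1985 + 308
1985 = 6×308 + 137
308 = 2×137 + 34
137 = 4×34 + 1
34 = 34×1 + 0
gcd = 1, so a unique solution mod 31007 exists.
Back-substitute for the Bézout coefficients:
1 = 137 − 4·34
1 = −4·308 + 9·137
1 = 9·1985 − 58·308
1 = −58·6263 + 183·1985
1 = 183·8248 − 241·6263
1 = −241·31007 + 906·8248
So 8248·(906) ≡ 1 (mod 31007), giving 8248⁻¹ ≡ 906.
x ≡ 8248⁻¹·22023 ≡ 906·22023 ≡ 15337 (mod 31007).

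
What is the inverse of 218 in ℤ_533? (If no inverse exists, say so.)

Extended Euclidean algorithm:
533 = 2*218 + 97
218 = 2*97 + 24
97 = 4*24 + 1
24 = 24*1 + 0
The gcd is 1. Working backward:
1 = 97 − 4·24
1 = −4·218 + 9·97
1 = 9·533 − 22·218
So 218·(-22) ≡ 1 (mod 533), and -22 ≡ 511 (mod 533).

511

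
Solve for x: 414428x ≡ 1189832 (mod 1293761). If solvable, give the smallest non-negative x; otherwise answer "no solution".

First find gcd(414428, 1293761):
1293761 = 3×414428 + 50477
414428 = 8×50477 + 10612
50477 = 4×10612 + 8029
10612 = 1×8029 + 2583
8029 = 3×2583 + 280
2583 = 9×280 + 63
280 = 4×63 + 28
63 = 2×28 + 7
28 = 4×7 + 0
gcd = 7 and 7 | 1189832, so solutions exist. Divide through by 7: 59204x ≡ 169976 (mod 184823).
Now find 59204⁻¹ mod 184823:
184823 = 3·59204 + 7211
59204 = 8·7211 + 1516
7211 = 4·1516 + 1147
1516 = 1·1147 + 369
1147 = 3·369 + 40
369 = 9·40 + 9
40 = 4·9 + 4
9 = 2·4 + 1
4 = 4·1 + 0
Back-substitute:
1 = 9 − 2·4
1 = −2·40 + 9·9
1 = 9·369 − 83·40
1 = −83·1147 + 258·369
1 = 258·1516 − 341·1147
1 = −341·7211 + 1622·1516
1 = 1622·59204 − 13317·7211
1 = −13317·184823 + 41573·59204
So 59204⁻¹ ≡ 41573 (mod 184823).
Then x ≡ 41573·169976 ≡ 74489 (mod 184823); the smallest non-negative solution is x = 74489.

74489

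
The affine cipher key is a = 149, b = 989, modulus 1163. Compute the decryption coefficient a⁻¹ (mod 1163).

gcd(1163, 149) by repeated division:
1163 = 7×149 + 120
149 = 1×120 + 29
120 = 4×29 + 4
29 = 7×4 + 1
4 = 4×1 + 0
gcd = 1, so the inverse exists. Back-substitute:
1 = 29 − 7·4
1 = −7·120 + 29·29
1 = 29·149 − 36·120
1 = −36·1163 + 281·149
So 149·281 ≡ 1 (mod 1163).

281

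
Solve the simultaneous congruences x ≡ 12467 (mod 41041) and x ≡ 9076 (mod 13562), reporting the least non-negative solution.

Write x = 12467 + 41041·k. Then 41041·k ≡ 9076 − 12467 ≡ 10171 (mod 13562).
Need 41041⁻¹ mod 13562. Extended Euclid on (13562, 355):
13562 = 38×355 + 72
355 = 4×72 + 67
72 = 1×67 + 5
67 = 13×5 + 2
5 = 2×2 + 1
2 = 2×1 + 0
Back-substitute:
1 = 5 − 2·2
1 = −2·67 + 27·5
1 = 27·72 − 29·67
1 = −29·355 + 143·72
1 = 143·13562 − 5463·355
41041⁻¹ ≡ 8099 (mod 13562), so k ≡ 8099·10171 ≡ 12903 (mod 13562).
x = 12467 + 41041·12903 = 529564490.

529564490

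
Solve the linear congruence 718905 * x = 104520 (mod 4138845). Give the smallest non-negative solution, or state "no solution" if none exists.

198121

First find gcd(718905, 4138845):
4138845 = 5×718905 + 544320
718905 = 1×544320 + 174585
544320 = 3×174585 + 20565
174585 = 8×20565 + 10065
20565 = 2×10065 + 435
10065 = 23×435 + 60
435 = 7×60 + 15
60 = 4×15 + 0
gcd = 15 and 15 | 104520, so solutions exist. Divide through by 15: 47927x ≡ 6968 (mod 275923).
Now find 47927⁻¹ mod 275923:
275923 = 5·47927 + 36288
47927 = 1·36288 + 11639
36288 = 3·11639 + 1371
11639 = 8·1371 + 671
1371 = 2·671 + 29
671 = 23·29 + 4
29 = 7·4 + 1
4 = 4·1 + 0
Back-substitute:
1 = 29 − 7·4
1 = −7·671 + 162·29
1 = 162·1371 − 331·671
1 = −331·11639 + 2810·1371
1 = 2810·36288 − 8761·11639
1 = −8761·47927 + 11571·36288
1 = 11571·275923 − 66616·47927
So 47927·(-66616) ≡ 1 (mod 275923), i.e. 47927⁻¹ ≡ 209307.
Then x ≡ 209307·6968 ≡ 198121 (mod 275923); the smallest non-negative solution is x = 198121.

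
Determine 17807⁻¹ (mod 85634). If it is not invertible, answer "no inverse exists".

19967

Apply the Euclidean algorithm to 85634 and 17807:
85634 = 4·17807 + 14406
17807 = 1·14406 + 3401
14406 = 4·3401 + 802
3401 = 4·802 + 193
802 = 4·193 + 30
193 = 6·30 + 13
30 = 2·13 + 4
13 = 3·4 + 1
4 = 4·1 + 0
Since gcd(17807, 85634) = 1, back-substitute to write 1 as a combination:
1 = 13 − 3·4
1 = −3·30 + 7·13
1 = 7·193 − 45·30
1 = −45·802 + 187·193
1 = 187·3401 − 793·802
1 = −793·14406 + 3359·3401
1 = 3359·17807 − 4152·14406
1 = −4152·85634 + 19967·17807
So 17807·19967 ≡ 1 (mod 85634).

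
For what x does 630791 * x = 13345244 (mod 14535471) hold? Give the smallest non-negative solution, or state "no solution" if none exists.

13690819

First find gcd(630791, 14535471):
14535471 = 23×630791 + 27278
630791 = 23×27278 + 3397
27278 = 8×3397 + 102
3397 = 33×102 + 31
102 = 3×31 + 9
31 = 3×9 + 4
9 = 2×4 + 1
4 = 4×1 + 0
gcd = 1, so a unique solution mod 14535471 exists.
Back-substitute for the Bézout coefficients:
1 = 9 − 2·4
1 = −2·31 + 7·9
1 = 7·102 − 23·31
1 = −23·3397 + 766·102
1 = 766·27278 − 6151·3397
1 = −6151·630791 + 142239·27278
1 = 142239·14535471 − 3277648·630791
So 630791·(-3277648) ≡ 1 (mod 14535471), giving 630791⁻¹ ≡ 11257823.
x ≡ 630791⁻¹·13345244 ≡ 11257823·13345244 ≡ 13690819 (mod 14535471).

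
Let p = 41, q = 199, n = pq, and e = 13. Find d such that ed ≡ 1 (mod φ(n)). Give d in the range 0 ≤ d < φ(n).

φ(n) = (p−1)(q−1) = 40·198 = 7920.
Need d with 13·d ≡ 1 (mod 7920). Apply the extended Euclidean algorithm:
7920 = 609·13 + 3
13 = 4·3 + 1
3 = 3·1 + 0
Back-substitute:
1 = 13 − 4·3
1 = −4·7920 + 2437·13
So 13·2437 ≡ 1 (mod 7920), hence d = 2437.

2437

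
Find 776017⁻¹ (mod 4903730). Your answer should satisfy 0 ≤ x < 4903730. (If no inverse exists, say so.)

Extended Euclidean algorithm:
4903730 = 6·776017 + 247628
776017 = 3·247628 + 33133
247628 = 7·33133 + 15697
33133 = 2·15697 + 1739
15697 = 9·1739 + 46
1739 = 37·46 + 37
46 = 1·37 + 9
37 = 4·9 + 1
9 = 9·1 + 0
gcd = 1, so the inverse exists. Back-substitute:
1 = 37 − 4·9
1 = −4·46 + 5·37
1 = 5·1739 − 189·46
1 = −189·15697 + 1706·1739
1 = 1706·33133 − 3601·15697
1 = −3601·247628 + 26913·33133
1 = 26913·776017 − 84340·247628
1 = −84340·4903730 + 532953·776017
So 776017·532953 ≡ 1 (mod 4903730).

532953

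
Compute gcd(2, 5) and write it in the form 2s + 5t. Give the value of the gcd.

Euclidean algorithm:
5 = 2·2 + 1
2 = 2·1 + 0
gcd(2, 5) = 1.
Working backward:
1 = 5 − 2·2
So 1 = (1)·5 + (-2)·2.

1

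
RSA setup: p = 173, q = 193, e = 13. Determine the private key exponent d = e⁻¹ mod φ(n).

7621

φ(n) = (p−1)(q−1) = 172·192 = 33024.
Need d with 13·d ≡ 1 (mod 33024). Apply the extended Euclidean algorithm:
33024 = 2540·13 + 4
13 = 3·4 + 1
4 = 4·1 + 0
Back-substitute:
1 = 13 − 3·4
1 = −3·33024 + 7621·13
So 13·7621 ≡ 1 (mod 33024), hence d = 7621.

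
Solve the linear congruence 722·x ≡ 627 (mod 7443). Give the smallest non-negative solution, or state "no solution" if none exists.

First find gcd(722, 7443):
7443 = 10·722 + 223
722 = 3·223 + 53
223 = 4·53 + 11
53 = 4·11 + 9
11 = 1·9 + 2
9 = 4·2 + 1
2 = 2·1 + 0
gcd = 1, so a unique solution mod 7443 exists.
Back-substitute for the Bézout coefficients:
1 = 9 − 4·2
1 = −4·11 + 5·9
1 = 5·53 − 24·11
1 = −24·223 + 101·53
1 = 101·722 − 327·223
1 = −327·7443 + 3371·722
So 722·(3371) ≡ 1 (mod 7443), giving 722⁻¹ ≡ 3371.
x ≡ 722⁻¹·627 ≡ 3371·627 ≡ 7248 (mod 7443).

7248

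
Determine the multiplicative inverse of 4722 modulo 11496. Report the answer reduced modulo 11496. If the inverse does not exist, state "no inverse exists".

no inverse exists

Euclidean algorithm on 11496, 4722:
11496 = 2×4722 + 2052
4722 = 2×2052 + 618
2052 = 3×618 + 198
618 = 3×198 + 24
198 = 8×24 + 6
24 = 4×6 + 0
Since gcd = 6 > 1, 4722 is not a unit mod 11496.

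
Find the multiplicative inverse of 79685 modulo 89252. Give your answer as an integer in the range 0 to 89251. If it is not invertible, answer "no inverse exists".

Extended Euclidean algorithm:
89252 = 1×79685 + 9567
79685 = 8×9567 + 3149
9567 = 3×3149 + 120
3149 = 26×120 + 29
120 = 4×29 + 4
29 = 7×4 + 1
4 = 4×1 + 0
Since gcd(79685, 89252) = 1, back-substitute to write 1 as a combination:
1 = 29 − 7·4
1 = −7·120 + 29·29
1 = 29·3149 − 761·120
1 = −761·9567 + 2312·3149
1 = 2312·79685 − 19257·9567
1 = −19257·89252 + 21569·79685
So 79685·21569 ≡ 1 (mod 89252).

21569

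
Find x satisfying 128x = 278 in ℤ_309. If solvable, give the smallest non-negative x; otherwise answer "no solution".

7

First find gcd(128, 309):
309 = 2·128 + 53
128 = 2·53 + 22
53 = 2·22 + 9
22 = 2·9 + 4
9 = 2·4 + 1
4 = 4·1 + 0
gcd = 1, so a unique solution mod 309 exists.
Back-substitute for the Bézout coefficients:
1 = 9 − 2·4
1 = −2·22 + 5·9
1 = 5·53 − 12·22
1 = −12·128 + 29·53
1 = 29·309 − 70·128
So 128·(-70) ≡ 1 (mod 309), giving 128⁻¹ ≡ 239.
x ≡ 128⁻¹·278 ≡ 239·278 ≡ 7 (mod 309).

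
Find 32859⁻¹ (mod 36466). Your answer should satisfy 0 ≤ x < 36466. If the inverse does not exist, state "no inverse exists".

20351

Extended Euclidean algorithm:
36466 = 1×32859 + 3607
32859 = 9×3607 + 396
3607 = 9×396 + 43
396 = 9×43 + 9
43 = 4×9 + 7
9 = 1×7 + 2
7 = 3×2 + 1
2 = 2×1 + 0
gcd = 1, so the inverse exists. Back-substitute:
1 = 7 − 3·2
1 = −3·9 + 4·7
1 = 4·43 − 19·9
1 = −19·396 + 175·43
1 = 175·3607 − 1594·396
1 = −1594·32859 + 14521·3607
1 = 14521·36466 − 16115·32859
Hence 32859⁻¹ ≡ -16115 ≡ 20351 (mod 36466).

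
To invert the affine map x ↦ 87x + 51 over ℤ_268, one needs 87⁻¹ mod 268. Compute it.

191

Extended Euclidean algorithm:
268 = 3×87 + 7
87 = 12×7 + 3
7 = 2×3 + 1
3 = 3×1 + 0
gcd = 1, so the inverse exists. Back-substitute:
1 = 7 − 2·3
1 = −2·87 + 25·7
1 = 25·268 − 77·87
Thus 87·(-77) ≡ 1 (mod 268); reducing, -77 mod 268 = 191.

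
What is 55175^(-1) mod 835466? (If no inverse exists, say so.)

Apply the Euclidean algorithm to 835466 and 55175:
835466 = 15*55175 + 7841
55175 = 7*7841 + 288
7841 = 27*288 + 65
288 = 4*65 + 28
65 = 2*28 + 9
28 = 3*9 + 1
9 = 9*1 + 0
Since gcd(55175, 835466) = 1, back-substitute to write 1 as a combination:
1 = 28 − 3·9
1 = −3·65 + 7·28
1 = 7·288 − 31·65
1 = −31·7841 + 844·288
1 = 844·55175 − 5939·7841
1 = −5939·835466 + 89929·55175
So 55175·89929 ≡ 1 (mod 835466).

89929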